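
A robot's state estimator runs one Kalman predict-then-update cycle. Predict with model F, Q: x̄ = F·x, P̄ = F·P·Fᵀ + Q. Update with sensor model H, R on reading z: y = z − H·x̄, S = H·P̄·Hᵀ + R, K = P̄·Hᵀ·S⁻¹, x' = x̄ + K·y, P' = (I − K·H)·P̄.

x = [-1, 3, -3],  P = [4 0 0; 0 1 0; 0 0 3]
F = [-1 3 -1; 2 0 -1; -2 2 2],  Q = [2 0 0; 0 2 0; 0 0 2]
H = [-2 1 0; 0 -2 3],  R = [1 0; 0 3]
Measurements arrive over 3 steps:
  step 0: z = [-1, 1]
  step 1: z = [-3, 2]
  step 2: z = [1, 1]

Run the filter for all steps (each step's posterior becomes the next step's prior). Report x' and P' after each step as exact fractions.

step 0: x̄ = F·x = [13, 1, 2]
step 0: P̄ = F·P·Fᵀ + Q = [18 -5 8; -5 21 -22; 8 -22 34]
step 0: y = z − H·x̄ = [24, -3]
step 0: S = H·P̄·Hᵀ + R = [114 -176; -176 657]
step 0: K = P̄·Hᵀ·S⁻¹ = [-20953/43922 -1670/21961; 1359/43922 -3428/21961; 365/21961 4978/21961]
step 0: x' = x̄ + K·y = [39067/21961, 48553/21961, 37748/21961]
step 0: P' = (I − K·H)·P̄ = [45083/43922 69213/43922 21401/21961; 69213/43922 139785/43922 43167/21961; 21401/21961 43167/21961 33756/21961]
step 1: x̄ = F·x = [68844/21961, 40386/21961, 94468/21961]
step 1: P̄ = F·P·Fᵀ + Q = [305413/21961 45410/21961 292742/21961; 45410/21961 82240/21961 22820/21961; 292742/21961 22820/21961 445958/21961]
step 1: y = z − H·x̄ = [31419/21961, -158710/21961]
step 1: S = H·P̄·Hᵀ + R = [1144213/21961 -1670832/21961; -1670832/21961 4134625/21961]
step 1: K = P̄·Hᵀ·S⁻¹ = [-46544328/88302541 -1992394/88302541; -8920740/88302541 -5655620/88302541; -7617992/88302541 24519554/88302541]
step 1: x' = x̄ + K·y = [224622592/88302541, 190497206/88302541, 191745200/88302541]
step 1: P' = (I − K·H)·P̄ = [101118309/88302541 155692290/88302541 101802466/88302541; 155692290/88302541 302463840/88302541 195986940/88302541; 101802466/88302541 195986940/88302541 155177514/88302541]
step 2: x̄ = F·x = [155123826/88302541, 257499984/88302541, 315239628/88302541]
step 2: P̄ = F·P·Fᵀ + Q = [1248605017/88302541 197331350/88302541 1245074070/88302541; 197331350/88302541 329045968/88302541 126781812/88302541; 1245074070/88302541 126781812/88302541 1919581206/88302541]
step 2: y = z − H·x̄ = [141050209/88302541, -342416375/88302541]
step 2: S = H·P̄·Hᵀ + R = [4622443177/88302541 -6958865520/88302541; -6958865520/88302541 17335940605/88302541]
step 2: K = P̄·Hᵀ·S⁻¹ = [-37652497164/71818071557 -67113758/3779898503; -6954110892/71818071557 -207478732/3779898503; -6027847032/71818071557 5364948582/18899492515]
step 2: x' = x̄ + K·y = [70965540916/71818071557, 213607801760/71818071557, 167706355638/71818071557]
step 2: P' = (I − K·H)·P̄ = [83077806093/71818071557 128503115022/71818071557 84393581946/71818071557; 128503115022/71818071557 250052119152/71818071557 162759316860/71818071557; 84393581946/71818071557 162759316860/71818071557 644465079258/359090357785]

step 0: x' = [39067/21961, 48553/21961, 37748/21961], P' = [45083/43922 69213/43922 21401/21961; 69213/43922 139785/43922 43167/21961; 21401/21961 43167/21961 33756/21961]
step 1: x' = [224622592/88302541, 190497206/88302541, 191745200/88302541], P' = [101118309/88302541 155692290/88302541 101802466/88302541; 155692290/88302541 302463840/88302541 195986940/88302541; 101802466/88302541 195986940/88302541 155177514/88302541]
step 2: x' = [70965540916/71818071557, 213607801760/71818071557, 167706355638/71818071557], P' = [83077806093/71818071557 128503115022/71818071557 84393581946/71818071557; 128503115022/71818071557 250052119152/71818071557 162759316860/71818071557; 84393581946/71818071557 162759316860/71818071557 644465079258/359090357785]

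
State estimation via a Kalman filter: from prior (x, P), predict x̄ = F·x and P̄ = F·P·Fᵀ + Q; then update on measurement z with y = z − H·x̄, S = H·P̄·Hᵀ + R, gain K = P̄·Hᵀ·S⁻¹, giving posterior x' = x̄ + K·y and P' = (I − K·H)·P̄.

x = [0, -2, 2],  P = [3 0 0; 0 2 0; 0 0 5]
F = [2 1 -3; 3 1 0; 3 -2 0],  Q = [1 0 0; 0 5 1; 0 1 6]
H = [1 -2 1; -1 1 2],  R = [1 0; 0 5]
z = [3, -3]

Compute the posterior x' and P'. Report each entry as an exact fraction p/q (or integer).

x' = [-77851/10867, -65564/10867, -41393/21734]
P' = [511478/10867 305412/10867 103553/10867; 305412/10867 186226/10867 65248/10867; 103553/10867 65248/10867 59775/21734]

x̄ = F·x = [-8, -2, 4]
P̄ = F·P·Fᵀ + Q = [60 20 14; 20 34 24; 14 24 41]
y = z − H·x̄ = [3, -17]
S = H·P̄·Hᵀ + R = [90 -44; -44 263]
K = P̄·Hᵀ·S⁻¹ = [4207/10867 208/10867; -1792/10867 2262/10867; 5889/21734 4294/10867]
x' = x̄ + K·y = [-77851/10867, -65564/10867, -41393/21734]
P' = (I − K·H)·P̄ = [511478/10867 305412/10867 103553/10867; 305412/10867 186226/10867 65248/10867; 103553/10867 65248/10867 59775/21734]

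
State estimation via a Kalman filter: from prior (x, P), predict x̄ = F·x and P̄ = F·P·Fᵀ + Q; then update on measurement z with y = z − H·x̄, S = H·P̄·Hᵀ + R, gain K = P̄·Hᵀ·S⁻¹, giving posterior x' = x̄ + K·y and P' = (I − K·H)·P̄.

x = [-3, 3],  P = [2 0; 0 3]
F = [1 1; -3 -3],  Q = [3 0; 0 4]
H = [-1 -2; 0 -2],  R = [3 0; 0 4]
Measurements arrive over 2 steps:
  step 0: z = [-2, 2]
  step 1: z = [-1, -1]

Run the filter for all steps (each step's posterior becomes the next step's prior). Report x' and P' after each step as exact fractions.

step 0: x' = [669/461, -148/461], P' = [1193/461 -379/461; -379/461 314/461]
step 1: x' = [39593/166746, 28630/83373], P' = [207653/83373 -64243/83373; -64243/83373 54506/83373]

step 0: x̄ = F·x = [0, 0]
step 0: P̄ = F·P·Fᵀ + Q = [8 -15; -15 49]
step 0: y = z − H·x̄ = [-2, 2]
step 0: S = H·P̄·Hᵀ + R = [147 166; 166 200]
step 0: K = P̄·Hᵀ·S⁻¹ = [-145/461 379/922; -83/461 -157/461]
step 0: x' = x̄ + K·y = [669/461, -148/461]
step 0: P' = (I − K·H)·P̄ = [1193/461 -379/461; -379/461 314/461]
step 1: x̄ = F·x = [521/461, -1563/461]
step 1: P̄ = F·P·Fᵀ + Q = [2132/461 -2247/461; -2247/461 8585/461]
step 1: y = z − H·x̄ = [-3066/461, -3587/461]
step 1: S = H·P̄·Hᵀ + R = [28867/461 29846/461; 29846/461 36184/461]
step 1: K = P̄·Hᵀ·S⁻¹ = [-26389/83373 64243/166746; -14923/83373 -27253/83373]
step 1: x' = x̄ + K·y = [39593/166746, 28630/83373]
step 1: P' = (I − K·H)·P̄ = [207653/83373 -64243/83373; -64243/83373 54506/83373]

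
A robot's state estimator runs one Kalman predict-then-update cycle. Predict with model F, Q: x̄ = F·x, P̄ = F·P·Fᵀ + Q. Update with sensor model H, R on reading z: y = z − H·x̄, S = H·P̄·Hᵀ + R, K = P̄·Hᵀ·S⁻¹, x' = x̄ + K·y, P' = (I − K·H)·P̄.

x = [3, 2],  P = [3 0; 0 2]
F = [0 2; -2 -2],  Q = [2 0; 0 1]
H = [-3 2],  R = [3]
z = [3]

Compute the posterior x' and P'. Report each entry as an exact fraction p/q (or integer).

x̄ = F·x = [4, -10]
P̄ = F·P·Fᵀ + Q = [10 -8; -8 21]
y = z − H·x̄ = [35]
S = H·P̄·Hᵀ + R = [273]
K = P̄·Hᵀ·S⁻¹ = [-46/273; 22/91]
x' = x̄ + K·y = [-74/39, -20/13]
P' = (I − K·H)·P̄ = [614/273 284/91; 284/91 459/91]

x' = [-74/39, -20/13]
P' = [614/273 284/91; 284/91 459/91]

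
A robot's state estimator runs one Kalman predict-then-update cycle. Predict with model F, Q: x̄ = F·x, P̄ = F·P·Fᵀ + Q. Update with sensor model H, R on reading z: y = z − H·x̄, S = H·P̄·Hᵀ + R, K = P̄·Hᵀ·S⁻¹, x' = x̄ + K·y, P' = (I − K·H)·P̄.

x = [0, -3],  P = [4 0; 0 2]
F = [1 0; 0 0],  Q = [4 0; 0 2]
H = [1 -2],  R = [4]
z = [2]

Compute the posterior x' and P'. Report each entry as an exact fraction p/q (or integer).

x̄ = F·x = [0, 0]
P̄ = F·P·Fᵀ + Q = [8 0; 0 2]
y = z − H·x̄ = [2]
S = H·P̄·Hᵀ + R = [20]
K = P̄·Hᵀ·S⁻¹ = [2/5; -1/5]
x' = x̄ + K·y = [4/5, -2/5]
P' = (I − K·H)·P̄ = [24/5 8/5; 8/5 6/5]

x' = [4/5, -2/5]
P' = [24/5 8/5; 8/5 6/5]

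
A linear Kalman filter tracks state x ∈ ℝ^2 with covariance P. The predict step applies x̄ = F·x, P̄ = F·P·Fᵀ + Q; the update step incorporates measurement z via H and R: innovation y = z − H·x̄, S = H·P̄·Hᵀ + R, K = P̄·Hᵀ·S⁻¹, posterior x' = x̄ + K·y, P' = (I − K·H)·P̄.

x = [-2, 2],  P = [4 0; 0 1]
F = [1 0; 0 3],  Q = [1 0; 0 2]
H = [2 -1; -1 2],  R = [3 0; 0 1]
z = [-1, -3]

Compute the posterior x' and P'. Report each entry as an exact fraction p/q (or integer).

x' = [-421/338, -645/338]
P' = [365/338 110/169; 110/169 209/338]

x̄ = F·x = [-2, 6]
P̄ = F·P·Fᵀ + Q = [5 0; 0 11]
y = z − H·x̄ = [9, -17]
S = H·P̄·Hᵀ + R = [34 -32; -32 50]
K = P̄·Hᵀ·S⁻¹ = [85/169 75/338; 77/338 99/169]
x' = x̄ + K·y = [-421/338, -645/338]
P' = (I − K·H)·P̄ = [365/338 110/169; 110/169 209/338]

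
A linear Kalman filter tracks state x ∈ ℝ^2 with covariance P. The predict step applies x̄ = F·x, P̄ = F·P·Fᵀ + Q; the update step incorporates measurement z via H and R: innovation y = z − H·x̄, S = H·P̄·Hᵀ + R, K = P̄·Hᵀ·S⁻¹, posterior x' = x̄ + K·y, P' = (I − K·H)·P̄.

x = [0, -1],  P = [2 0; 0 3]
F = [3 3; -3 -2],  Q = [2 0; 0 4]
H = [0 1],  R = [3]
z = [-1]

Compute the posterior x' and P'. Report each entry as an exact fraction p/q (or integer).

x' = [-3/37, -28/37]
P' = [443/37 -108/37; -108/37 102/37]

x̄ = F·x = [-3, 2]
P̄ = F·P·Fᵀ + Q = [47 -36; -36 34]
y = z − H·x̄ = [-3]
S = H·P̄·Hᵀ + R = [37]
K = P̄·Hᵀ·S⁻¹ = [-36/37; 34/37]
x' = x̄ + K·y = [-3/37, -28/37]
P' = (I − K·H)·P̄ = [443/37 -108/37; -108/37 102/37]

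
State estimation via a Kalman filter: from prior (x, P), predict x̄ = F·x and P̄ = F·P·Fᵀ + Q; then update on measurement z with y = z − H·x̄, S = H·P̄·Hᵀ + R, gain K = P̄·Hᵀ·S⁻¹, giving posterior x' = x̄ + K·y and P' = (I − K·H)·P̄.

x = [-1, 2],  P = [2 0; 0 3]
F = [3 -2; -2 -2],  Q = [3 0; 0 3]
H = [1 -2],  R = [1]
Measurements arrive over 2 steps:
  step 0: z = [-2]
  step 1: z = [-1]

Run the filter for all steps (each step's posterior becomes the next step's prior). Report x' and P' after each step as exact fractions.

step 0: x' = [-283/42, -149/63], P' = [341/14 253/21; 253/21 391/63]
step 1: x' = [-544114/198029, -169836/198029], P' = [802019/198029 376232/198029; 376232/198029 225203/198029]

step 0: x̄ = F·x = [-7, -2]
step 0: P̄ = F·P·Fᵀ + Q = [33 0; 0 23]
step 0: y = z − H·x̄ = [1]
step 0: S = H·P̄·Hᵀ + R = [126]
step 0: K = P̄·Hᵀ·S⁻¹ = [11/42; -23/63]
step 0: x' = x̄ + K·y = [-283/42, -149/63]
step 0: P' = (I − K·H)·P̄ = [341/14 253/21; 253/21 391/63]
step 1: x̄ = F·x = [-1951/126, 1147/63]
step 1: P̄ = F·P·Fᵀ + Q = [12911/126 -9161/63; -9161/63 13963/63]
step 1: y = z − H·x̄ = [6413/126]
step 1: S = H·P̄·Hᵀ + R = [198029/126]
step 1: K = P̄·Hᵀ·S⁻¹ = [49555/198029; -74174/198029]
step 1: x' = x̄ + K·y = [-544114/198029, -169836/198029]
step 1: P' = (I − K·H)·P̄ = [802019/198029 376232/198029; 376232/198029 225203/198029]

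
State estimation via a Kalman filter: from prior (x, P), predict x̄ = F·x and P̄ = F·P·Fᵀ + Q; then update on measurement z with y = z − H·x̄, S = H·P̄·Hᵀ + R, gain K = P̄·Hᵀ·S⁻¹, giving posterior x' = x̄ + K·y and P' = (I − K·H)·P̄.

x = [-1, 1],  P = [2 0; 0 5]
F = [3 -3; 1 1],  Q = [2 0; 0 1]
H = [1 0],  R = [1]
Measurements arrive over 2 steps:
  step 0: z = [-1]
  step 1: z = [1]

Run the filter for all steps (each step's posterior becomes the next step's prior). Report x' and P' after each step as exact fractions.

step 0: x̄ = F·x = [-6, 0]
step 0: P̄ = F·P·Fᵀ + Q = [65 -9; -9 8]
step 0: y = z − H·x̄ = [5]
step 0: S = H·P̄·Hᵀ + R = [66]
step 0: K = P̄·Hᵀ·S⁻¹ = [65/66; -3/22]
step 0: x' = x̄ + K·y = [-71/66, -15/22]
step 0: P' = (I − K·H)·P̄ = [65/66 -3/22; -3/22 149/22]
step 1: x̄ = F·x = [-13/11, -58/33]
step 1: P̄ = F·P·Fᵀ + Q = [817/11 -191/11; -191/11 280/33]
step 1: y = z − H·x̄ = [24/11]
step 1: S = H·P̄·Hᵀ + R = [828/11]
step 1: K = P̄·Hᵀ·S⁻¹ = [817/828; -191/828]
step 1: x' = x̄ + K·y = [67/69, -52/23]
step 1: P' = (I − K·H)·P̄ = [817/828 -191/828; -191/828 3709/828]

step 0: x' = [-71/66, -15/22], P' = [65/66 -3/22; -3/22 149/22]
step 1: x' = [67/69, -52/23], P' = [817/828 -191/828; -191/828 3709/828]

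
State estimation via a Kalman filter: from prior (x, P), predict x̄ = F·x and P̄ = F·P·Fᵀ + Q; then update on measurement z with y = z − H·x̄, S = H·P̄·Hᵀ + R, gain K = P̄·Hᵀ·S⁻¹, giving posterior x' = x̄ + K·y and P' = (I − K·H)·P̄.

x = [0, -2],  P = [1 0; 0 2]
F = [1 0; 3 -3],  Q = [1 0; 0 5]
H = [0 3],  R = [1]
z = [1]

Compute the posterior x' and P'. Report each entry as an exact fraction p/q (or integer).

x' = [-9/17, 6/17]
P' = [497/289 3/289; 3/289 32/289]

x̄ = F·x = [0, 6]
P̄ = F·P·Fᵀ + Q = [2 3; 3 32]
y = z − H·x̄ = [-17]
S = H·P̄·Hᵀ + R = [289]
K = P̄·Hᵀ·S⁻¹ = [9/289; 96/289]
x' = x̄ + K·y = [-9/17, 6/17]
P' = (I − K·H)·P̄ = [497/289 3/289; 3/289 32/289]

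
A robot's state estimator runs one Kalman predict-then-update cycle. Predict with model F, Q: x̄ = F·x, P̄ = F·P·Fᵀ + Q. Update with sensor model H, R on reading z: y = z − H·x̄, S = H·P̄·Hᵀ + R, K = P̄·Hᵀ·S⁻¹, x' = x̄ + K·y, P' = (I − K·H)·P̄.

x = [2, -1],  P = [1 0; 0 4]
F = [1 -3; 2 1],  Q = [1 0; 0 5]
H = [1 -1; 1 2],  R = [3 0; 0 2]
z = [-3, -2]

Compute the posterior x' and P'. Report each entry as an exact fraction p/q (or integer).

x̄ = F·x = [5, 3]
P̄ = F·P·Fᵀ + Q = [38 -10; -10 13]
y = z − H·x̄ = [-5, -13]
S = H·P̄·Hᵀ + R = [74 2; 2 52]
K = P̄·Hᵀ·S⁻¹ = [615/961 309/961; -307/961 615/1922]
x' = x̄ + K·y = [-2287/961, 841/1922]
P' = (I − K·H)·P̄ = [1436/961 -409/961; -409/961 512/961]

x' = [-2287/961, 841/1922]
P' = [1436/961 -409/961; -409/961 512/961]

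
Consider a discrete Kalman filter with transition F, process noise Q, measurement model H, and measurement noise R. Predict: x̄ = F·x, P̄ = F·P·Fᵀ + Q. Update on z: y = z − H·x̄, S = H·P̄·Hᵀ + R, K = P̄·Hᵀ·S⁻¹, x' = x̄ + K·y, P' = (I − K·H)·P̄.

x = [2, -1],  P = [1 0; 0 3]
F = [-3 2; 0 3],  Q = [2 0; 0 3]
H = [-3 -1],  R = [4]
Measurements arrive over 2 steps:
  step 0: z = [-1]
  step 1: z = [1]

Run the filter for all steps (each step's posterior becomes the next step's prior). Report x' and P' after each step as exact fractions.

step 0: x' = [-356/349, 1305/349], P' = [458/349 -1026/349; -1026/349 3414/349]
step 1: x' = [-202446/488569, 179961/488569], P' = [395552/488569 -698328/488569; -698328/488569 2578692/488569]

step 0: x̄ = F·x = [-8, -3]
step 0: P̄ = F·P·Fᵀ + Q = [23 18; 18 30]
step 0: y = z − H·x̄ = [-28]
step 0: S = H·P̄·Hᵀ + R = [349]
step 0: K = P̄·Hᵀ·S⁻¹ = [-87/349; -84/349]
step 0: x' = x̄ + K·y = [-356/349, 1305/349]
step 0: P' = (I − K·H)·P̄ = [458/349 -1026/349; -1026/349 3414/349]
step 1: x̄ = F·x = [3678/349, 3915/349]
step 1: P̄ = F·P·Fᵀ + Q = [30788/349 29718/349; 29718/349 31773/349]
step 1: y = z − H·x̄ = [15298/349]
step 1: S = H·P̄·Hᵀ + R = [488569/349]
step 1: K = P̄·Hᵀ·S⁻¹ = [-122082/488569; -120927/488569]
step 1: x' = x̄ + K·y = [-202446/488569, 179961/488569]
step 1: P' = (I − K·H)·P̄ = [395552/488569 -698328/488569; -698328/488569 2578692/488569]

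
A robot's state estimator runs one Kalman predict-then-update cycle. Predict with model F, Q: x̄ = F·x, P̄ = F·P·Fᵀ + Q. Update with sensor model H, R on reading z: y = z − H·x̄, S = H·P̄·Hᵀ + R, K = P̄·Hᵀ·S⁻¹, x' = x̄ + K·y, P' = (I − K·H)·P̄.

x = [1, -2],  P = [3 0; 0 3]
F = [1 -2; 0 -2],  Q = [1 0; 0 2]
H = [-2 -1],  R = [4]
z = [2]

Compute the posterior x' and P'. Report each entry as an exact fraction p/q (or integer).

x̄ = F·x = [5, 4]
P̄ = F·P·Fᵀ + Q = [16 12; 12 14]
y = z − H·x̄ = [16]
S = H·P̄·Hᵀ + R = [130]
K = P̄·Hᵀ·S⁻¹ = [-22/65; -19/65]
x' = x̄ + K·y = [-27/65, -44/65]
P' = (I − K·H)·P̄ = [72/65 -56/65; -56/65 188/65]

x' = [-27/65, -44/65]
P' = [72/65 -56/65; -56/65 188/65]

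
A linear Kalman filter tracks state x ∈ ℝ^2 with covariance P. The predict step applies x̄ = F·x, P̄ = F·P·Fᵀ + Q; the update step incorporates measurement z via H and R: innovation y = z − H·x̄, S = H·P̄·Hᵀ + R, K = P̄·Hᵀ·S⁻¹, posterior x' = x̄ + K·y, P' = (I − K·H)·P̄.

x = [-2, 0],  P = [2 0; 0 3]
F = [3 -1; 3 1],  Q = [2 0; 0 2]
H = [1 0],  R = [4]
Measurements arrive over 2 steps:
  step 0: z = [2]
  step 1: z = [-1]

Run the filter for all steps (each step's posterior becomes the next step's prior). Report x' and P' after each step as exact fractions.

step 0: x̄ = F·x = [-6, -6]
step 0: P̄ = F·P·Fᵀ + Q = [23 15; 15 23]
step 0: y = z − H·x̄ = [8]
step 0: S = H·P̄·Hᵀ + R = [27]
step 0: K = P̄·Hᵀ·S⁻¹ = [23/27; 5/9]
step 0: x' = x̄ + K·y = [22/27, -14/9]
step 0: P' = (I − K·H)·P̄ = [92/27 20/9; 20/9 44/3]
step 1: x̄ = F·x = [4, 8/9]
step 1: P̄ = F·P·Fᵀ + Q = [34 16; 16 182/3]
step 1: y = z − H·x̄ = [-5]
step 1: S = H·P̄·Hᵀ + R = [38]
step 1: K = P̄·Hᵀ·S⁻¹ = [17/19; 8/19]
step 1: x' = x̄ + K·y = [-9/19, -208/171]
step 1: P' = (I − K·H)·P̄ = [68/19 32/19; 32/19 3074/57]

step 0: x' = [22/27, -14/9], P' = [92/27 20/9; 20/9 44/3]
step 1: x' = [-9/19, -208/171], P' = [68/19 32/19; 32/19 3074/57]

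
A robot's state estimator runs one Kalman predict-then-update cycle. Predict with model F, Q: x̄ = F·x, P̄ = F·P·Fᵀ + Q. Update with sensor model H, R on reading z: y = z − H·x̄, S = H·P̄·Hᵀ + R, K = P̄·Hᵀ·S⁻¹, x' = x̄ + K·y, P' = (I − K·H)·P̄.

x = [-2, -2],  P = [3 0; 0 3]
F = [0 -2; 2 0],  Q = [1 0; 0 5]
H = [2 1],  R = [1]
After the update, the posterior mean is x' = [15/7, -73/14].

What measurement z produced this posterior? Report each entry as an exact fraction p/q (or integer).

z = [-1]

x̄ = F·x = [4, -4]
P̄ = F·P·Fᵀ + Q = [13 0; 0 17]
S = H·P̄·Hᵀ + R = [70]
K = P̄·Hᵀ·S⁻¹ = [13/35; 17/70]
x' − x̄ = [-13/7, -17/14] = K·y
y = (KᵀK)⁻¹·Kᵀ·(x' − x̄) = [-5]
z = y + H·x̄ = [-5] + [4] = [-1]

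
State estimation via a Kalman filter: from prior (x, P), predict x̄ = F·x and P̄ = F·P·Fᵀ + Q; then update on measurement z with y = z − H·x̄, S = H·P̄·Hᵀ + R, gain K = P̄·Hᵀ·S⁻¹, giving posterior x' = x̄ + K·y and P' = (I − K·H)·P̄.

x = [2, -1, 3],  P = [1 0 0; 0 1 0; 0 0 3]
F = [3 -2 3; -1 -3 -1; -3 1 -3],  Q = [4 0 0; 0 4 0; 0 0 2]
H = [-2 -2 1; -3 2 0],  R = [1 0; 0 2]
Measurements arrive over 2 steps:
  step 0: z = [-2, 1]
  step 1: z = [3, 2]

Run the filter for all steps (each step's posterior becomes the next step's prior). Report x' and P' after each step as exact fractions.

step 0: x' = [88/1865, 1887/3730, -3583/3730], P' = [953/3730 1637/7460 5767/7460; 1637/7460 25939/44760 59809/44760; 5767/7460 59809/44760 194059/44760]
step 1: x' = [-615013168/701177909, -240451583/701177909, 463981273/701177909], P' = [182182434/701177909 159703884/701177909 560778800/701177909; 159703884/701177909 1251928094/2103533727 2921691782/2103533727; 560778800/701177909 2921691782/2103533727 9457196036/2103533727]

step 0: x̄ = F·x = [17, -2, -16]
step 0: P̄ = F·P·Fᵀ + Q = [44 -6 -38; -6 17 9; -38 9 39]
step 0: y = z − H·x̄ = [44, 56]
step 0: S = H·P̄·Hᵀ + R = [352 316; 316 538]
step 0: K = P̄·Hᵀ·S⁻¹ = [-1319/7460 -611/3730; -11713/44760 5603/22380; 5237/44760 3953/22380]
step 0: x' = x̄ + K·y = [88/1865, 1887/3730, -3583/3730]
step 0: P' = (I − K·H)·P̄ = [953/3730 1637/7460 5767/7460; 1637/7460 25939/44760 59809/44760; 5767/7460 59809/44760 194059/44760]
step 1: x̄ = F·x = [-2799/746, -1127/1865, 6054/1865]
step 1: P̄ = F·P·Fᵀ + Q = [383903/8952 -28897/1119 -189749/4476; -28897/1119 138122/5595 162916/5595; -189749/4476 162916/5595 542491/11190]
step 1: y = z − H·x̄ = [-16708/1865, -30017/3730]
step 1: S = H·P̄·Hᵀ + R = [930287/5595 1635569/5595; 1635569/5595 35655619/44760]
step 1: K = P̄·Hᵀ·S⁻¹ = [-122993836/701177909 -113569767/701177909; -540387710/2103533727 533260616/2103533727; 249139672/2103533727 398187182/2103533727]
step 1: x' = x̄ + K·y = [-615013168/701177909, -240451583/701177909, 463981273/701177909]
step 1: P' = (I − K·H)·P̄ = [182182434/701177909 159703884/701177909 560778800/701177909; 159703884/701177909 1251928094/2103533727 2921691782/2103533727; 560778800/701177909 2921691782/2103533727 9457196036/2103533727]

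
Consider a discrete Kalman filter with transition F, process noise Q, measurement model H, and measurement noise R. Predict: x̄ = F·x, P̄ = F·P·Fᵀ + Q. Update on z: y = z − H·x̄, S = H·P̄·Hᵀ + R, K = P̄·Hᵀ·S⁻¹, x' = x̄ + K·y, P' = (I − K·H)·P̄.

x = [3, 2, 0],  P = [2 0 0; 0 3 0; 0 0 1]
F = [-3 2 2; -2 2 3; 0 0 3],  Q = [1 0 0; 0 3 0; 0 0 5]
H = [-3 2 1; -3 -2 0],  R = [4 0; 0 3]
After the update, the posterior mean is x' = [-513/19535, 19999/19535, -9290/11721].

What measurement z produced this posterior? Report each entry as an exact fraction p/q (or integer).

z = [1, -2]

x̄ = F·x = [-5, -2, 0]
P̄ = F·P·Fᵀ + Q = [35 30 6; 30 32 9; 6 9 14]
S = H·P̄·Hᵀ + R = [101 151; 151 806]
K = P̄·Hᵀ·S⁻¹ = [-2173/19535 -3592/19535; 3184/19535 -4329/19535; 3344/11721 -1150/11721]
x' − x̄ = [97162/19535, 59069/19535, -9290/11721] = K·y
y = (KᵀK)⁻¹·Kᵀ·(x' − x̄) = [-10, -21]
z = y + H·x̄ = [-10, -21] + [11, 19] = [1, -2]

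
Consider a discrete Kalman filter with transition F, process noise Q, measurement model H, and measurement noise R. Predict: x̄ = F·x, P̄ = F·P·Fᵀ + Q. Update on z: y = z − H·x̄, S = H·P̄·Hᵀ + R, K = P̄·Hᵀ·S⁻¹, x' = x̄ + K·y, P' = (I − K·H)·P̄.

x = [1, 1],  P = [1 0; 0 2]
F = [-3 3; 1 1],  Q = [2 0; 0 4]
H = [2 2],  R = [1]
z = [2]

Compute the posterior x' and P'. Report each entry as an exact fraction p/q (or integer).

x̄ = F·x = [0, 2]
P̄ = F·P·Fᵀ + Q = [29 3; 3 7]
y = z − H·x̄ = [-2]
S = H·P̄·Hᵀ + R = [169]
K = P̄·Hᵀ·S⁻¹ = [64/169; 20/169]
x' = x̄ + K·y = [-128/169, 298/169]
P' = (I − K·H)·P̄ = [805/169 -773/169; -773/169 783/169]

x' = [-128/169, 298/169]
P' = [805/169 -773/169; -773/169 783/169]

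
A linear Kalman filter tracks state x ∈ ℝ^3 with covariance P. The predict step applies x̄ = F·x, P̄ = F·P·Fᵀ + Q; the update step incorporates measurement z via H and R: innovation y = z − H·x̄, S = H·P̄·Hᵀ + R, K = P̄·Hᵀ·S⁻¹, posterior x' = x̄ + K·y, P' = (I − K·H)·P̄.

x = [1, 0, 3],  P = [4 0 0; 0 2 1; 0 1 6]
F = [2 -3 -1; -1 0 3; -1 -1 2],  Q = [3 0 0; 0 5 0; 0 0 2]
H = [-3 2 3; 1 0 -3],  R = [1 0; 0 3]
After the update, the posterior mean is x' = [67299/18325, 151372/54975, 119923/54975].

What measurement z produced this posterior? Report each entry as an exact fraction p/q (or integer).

x̄ = F·x = [-1, 8, 5]
P̄ = F·P·Fᵀ + Q = [49 -35 -19; -35 63 37; -19 37 28]
S = H·P̄·Hᵀ + R = [2152 -919; -919 418]
K = P̄·Hᵀ·S⁻¹ = [-5706/18325 -7898/18325; 8782/54975 106/54975; -4787/54975 -24071/54975]
x' − x̄ = [85624/18325, -288428/54975, -154952/54975] = K·y
y = (KᵀK)⁻¹·Kᵀ·(x' − x̄) = [-33, 13]
z = y + H·x̄ = [-33, 13] + [34, -16] = [1, -3]

z = [1, -3]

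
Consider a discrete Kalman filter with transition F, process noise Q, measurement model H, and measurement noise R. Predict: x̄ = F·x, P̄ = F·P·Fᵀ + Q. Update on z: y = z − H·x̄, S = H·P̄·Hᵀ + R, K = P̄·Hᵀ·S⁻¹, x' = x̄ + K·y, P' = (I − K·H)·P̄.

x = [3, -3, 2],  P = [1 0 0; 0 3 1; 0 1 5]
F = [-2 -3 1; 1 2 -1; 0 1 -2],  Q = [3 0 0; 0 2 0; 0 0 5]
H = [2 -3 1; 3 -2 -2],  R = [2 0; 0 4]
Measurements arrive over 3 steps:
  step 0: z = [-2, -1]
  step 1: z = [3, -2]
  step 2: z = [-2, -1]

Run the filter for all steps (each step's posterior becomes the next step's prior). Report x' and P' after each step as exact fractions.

step 0: x' = [-2639/2087, -2061/4174, -4357/4174], P' = [18026/10435 28989/20870 22241/20870; 28989/20870 108107/83480 76863/83480; 22241/20870 76863/83480 110227/83480]
step 1: x' = [429553916/664246403, 37133434/664246403, 1242042183/664246403], P' = [1042235748/664246403 825917148/664246403 597569784/664246403; 825917148/664246403 3086085953/2656985612 2044984603/2656985612; 597569784/664246403 2044984603/2656985612 3049549025/2656985612]
step 2: x' = [-2361429228221/1933374742899, -3440643502507/7733498971596, -2889889623887/2577832990532], P' = [3010615381220/1933374742899 2385405016444/1933374742899 573018825464/644458247633; 2385405016444/1933374742899 89225638669067/77334989715960 19622573235543/25778329905320; 573018825464/644458247633 19622573235543/25778329905320 29348831126121/25778329905320]

step 0: x̄ = F·x = [5, -5, -7]
step 0: P̄ = F·P·Fᵀ + Q = [33 -20 -12; -20 16 11; -12 11 24]
step 0: y = z − H·x̄ = [-20, -40]
step 0: S = H·P̄·Hᵀ + R = [428 562; 562 933]
step 0: K = P̄·Hᵀ·S⁻¹ = [3689/20870 712/10435; -7773/83480 -2759/41740; 28783/83480 -13411/41740]
step 0: x' = x̄ + K·y = [-2639/2087, -2061/4174, -4357/4174]
step 0: P' = (I − K·H)·P̄ = [18026/10435 28989/20870 22241/20870; 28989/20870 108107/83480 76863/83480; 22241/20870 76863/83480 110227/83480]
step 1: x̄ = F·x = [6191/2087, -5043/4174, 6653/4174]
step 1: P̄ = F·P·Fᵀ + Q = [124245/4174 -120777/8348 11721/8348; -120777/8348 832267/83480 -9619/83480; 11721/8348 -9619/83480 658963/83480]
step 1: y = z − H·x̄ = [-17012/2087, -21137/2087]
step 1: S = H·P̄·Hᵀ + R = [831893/2087 853260/2087; 853260/2087 10418177/20870]
step 1: K = P̄·Hᵀ·S⁻¹ = [102144918/664246403 69933345/664246403; -75742009/664246403 -43891917/1328492806; 211894186/664246403 -377278731/1328492806]
step 1: x' = x̄ + K·y = [429553916/664246403, 37133434/664246403, 1242042183/664246403]
step 1: P' = (I − K·H)·P̄ = [1042235748/664246403 825917148/664246403 597569784/664246403; 825917148/664246403 3086085953/2656985612 2044984603/2656985612; 597569784/664246403 2044984603/2656985612 3049549025/2656985612]
step 2: x̄ = F·x = [271534049/664246403, -738221399/664246403, -2446950932/664246403]
step 2: P̄ = F·P·Fᵀ + Q = [18321012587/664246403 -8908467612/664246403 477828918/664246403; -8908467612/664246403 25130984737/2656985612 569457261/2656985612; 477828918/664246403 569457261/2656985612 20389271701/2656985612]
step 2: y = z − H·x̄ = [-1639274169/664246403, -7849193212/664246403]
step 2: S = H·P̄·Hᵀ + R = [244213317862/664246403 253329624076/664246403; 253329624076/664246403 315372934183/664246403]
step 2: K = P̄·Hᵀ·S⁻¹ = [292036094750/1933374742899 205730789497/1933374742899; -4494198746263/38667494857980 -310566086816/9666873714495; 4080654364153/12889164952660 -911892177114/3222291238165]
step 2: x' = x̄ + K·y = [-2361429228221/1933374742899, -3440643502507/7733498971596, -2889889623887/2577832990532]
step 2: P' = (I − K·H)·P̄ = [3010615381220/1933374742899 2385405016444/1933374742899 573018825464/644458247633; 2385405016444/1933374742899 89225638669067/77334989715960 19622573235543/25778329905320; 573018825464/644458247633 19622573235543/25778329905320 29348831126121/25778329905320]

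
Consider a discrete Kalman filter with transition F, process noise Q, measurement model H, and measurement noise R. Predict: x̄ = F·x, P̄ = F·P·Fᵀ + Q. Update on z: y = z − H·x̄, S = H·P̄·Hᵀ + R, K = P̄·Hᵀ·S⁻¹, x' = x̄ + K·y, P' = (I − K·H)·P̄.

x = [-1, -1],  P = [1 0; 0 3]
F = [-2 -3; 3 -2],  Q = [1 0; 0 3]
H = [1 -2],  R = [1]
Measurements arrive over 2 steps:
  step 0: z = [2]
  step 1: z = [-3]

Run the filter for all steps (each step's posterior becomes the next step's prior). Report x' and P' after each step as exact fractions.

step 0: x̄ = F·x = [5, -1]
step 0: P̄ = F·P·Fᵀ + Q = [32 12; 12 24]
step 0: y = z − H·x̄ = [-5]
step 0: S = H·P̄·Hᵀ + R = [81]
step 0: K = P̄·Hᵀ·S⁻¹ = [8/81; -4/9]
step 0: x' = x̄ + K·y = [365/81, 11/9]
step 0: P' = (I − K·H)·P̄ = [2528/81 140/9; 140/9 8]
step 1: x̄ = F·x = [-1027/81, 299/27]
step 1: P̄ = F·P·Fᵀ + Q = [31145/81 -5860/27; -5860/27 1163/9]
step 1: y = z − H·x̄ = [2578/81]
step 1: S = H·P̄·Hᵀ + R = [143414/81]
step 1: K = P̄·Hᵀ·S⁻¹ = [66305/143414; -19257/71707]
step 1: x' = x̄ + K·y = [145976/71707, 181193/71707]
step 1: P' = (I − K·H)·P̄ = [867605/143414 200325/71707; 200325/71707 109791/71707]

step 0: x' = [365/81, 11/9], P' = [2528/81 140/9; 140/9 8]
step 1: x' = [145976/71707, 181193/71707], P' = [867605/143414 200325/71707; 200325/71707 109791/71707]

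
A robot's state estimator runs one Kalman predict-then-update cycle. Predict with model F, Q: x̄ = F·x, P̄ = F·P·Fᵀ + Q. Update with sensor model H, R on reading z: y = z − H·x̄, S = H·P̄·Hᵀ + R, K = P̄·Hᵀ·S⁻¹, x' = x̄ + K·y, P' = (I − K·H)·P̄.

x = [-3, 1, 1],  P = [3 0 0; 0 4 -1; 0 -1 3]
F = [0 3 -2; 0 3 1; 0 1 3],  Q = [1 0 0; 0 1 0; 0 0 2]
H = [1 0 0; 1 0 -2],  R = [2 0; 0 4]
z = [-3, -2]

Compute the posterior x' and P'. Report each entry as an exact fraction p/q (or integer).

x' = [-2858/1101, -1723/1101, -107/1101]
P' = [684/367 2156/1101 968/1101; 2156/1101 1951/367 1804/1101; 968/1101 1804/1101 1514/1101]

x̄ = F·x = [1, 4, 4]
P̄ = F·P·Fᵀ + Q = [61 33 -13; 33 34 11; -13 11 27]
y = z − H·x̄ = [-4, 5]
S = H·P̄·Hᵀ + R = [63 87; 87 225]
K = P̄·Hᵀ·S⁻¹ = [342/367 29/1101; 1078/1101 -121/367; 484/1101 -515/1101]
x' = x̄ + K·y = [-2858/1101, -1723/1101, -107/1101]
P' = (I − K·H)·P̄ = [684/367 2156/1101 968/1101; 2156/1101 1951/367 1804/1101; 968/1101 1804/1101 1514/1101]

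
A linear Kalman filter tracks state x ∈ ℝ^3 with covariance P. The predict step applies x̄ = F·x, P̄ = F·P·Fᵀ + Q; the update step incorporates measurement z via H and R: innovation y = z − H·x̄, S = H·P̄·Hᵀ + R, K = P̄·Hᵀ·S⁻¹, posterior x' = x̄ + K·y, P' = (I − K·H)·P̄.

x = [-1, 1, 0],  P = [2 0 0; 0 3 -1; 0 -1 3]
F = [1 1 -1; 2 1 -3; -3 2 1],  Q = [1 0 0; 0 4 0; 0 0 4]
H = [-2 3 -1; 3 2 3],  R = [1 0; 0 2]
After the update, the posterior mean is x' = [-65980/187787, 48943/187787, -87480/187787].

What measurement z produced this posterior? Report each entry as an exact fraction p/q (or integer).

x̄ = F·x = [0, -1, 5]
P̄ = F·P·Fᵀ + Q = [11 20 -2; 20 48 -10; -2 -10 33]
S = H·P̄·Hᵀ + R = [322 171; 171 674]
K = P̄·Hᵀ·S⁻¹ = [15503/187787 14734/187787; 55290/187787 21078/187787; -52249/187787 33595/187787]
x' − x̄ = [-65980/187787, 236730/187787, -1026415/187787] = K·y
y = (KᵀK)⁻¹·Kᵀ·(x' − x̄) = [10, -15]
z = y + H·x̄ = [10, -15] + [-8, 13] = [2, -2]

z = [2, -2]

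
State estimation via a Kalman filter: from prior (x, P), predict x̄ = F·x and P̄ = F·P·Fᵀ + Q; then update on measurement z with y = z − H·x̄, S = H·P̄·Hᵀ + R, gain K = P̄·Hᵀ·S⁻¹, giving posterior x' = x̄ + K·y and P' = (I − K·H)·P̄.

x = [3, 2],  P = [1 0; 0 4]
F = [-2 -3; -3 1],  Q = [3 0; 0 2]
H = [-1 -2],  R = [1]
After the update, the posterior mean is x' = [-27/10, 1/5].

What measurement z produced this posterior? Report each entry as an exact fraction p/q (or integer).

z = [2]

x̄ = F·x = [-12, -7]
P̄ = F·P·Fᵀ + Q = [43 -6; -6 15]
S = H·P̄·Hᵀ + R = [80]
K = P̄·Hᵀ·S⁻¹ = [-31/80; -3/10]
x' − x̄ = [93/10, 36/5] = K·y
y = (KᵀK)⁻¹·Kᵀ·(x' − x̄) = [-24]
z = y + H·x̄ = [-24] + [26] = [2]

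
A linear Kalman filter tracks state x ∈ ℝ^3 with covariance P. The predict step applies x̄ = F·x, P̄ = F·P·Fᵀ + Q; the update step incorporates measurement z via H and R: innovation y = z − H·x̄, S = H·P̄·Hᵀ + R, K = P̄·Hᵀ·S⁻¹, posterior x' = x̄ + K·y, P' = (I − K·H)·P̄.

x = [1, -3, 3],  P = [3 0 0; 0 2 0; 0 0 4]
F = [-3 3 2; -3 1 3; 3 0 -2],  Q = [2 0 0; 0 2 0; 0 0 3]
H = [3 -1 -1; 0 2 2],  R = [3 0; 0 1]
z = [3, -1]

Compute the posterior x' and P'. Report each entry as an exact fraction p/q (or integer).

x' = [14727/18521, 154080/18521, -162441/18521]
P' = [6650/18521 6040/18521 -4507/18521; 6040/18521 265894/18521 -262747/18521; -4507/18521 -262747/18521 264106/18521]

x̄ = F·x = [-6, 3, -3]
P̄ = F·P·Fᵀ + Q = [63 57 -43; 57 67 -51; -43 -51 46]
y = z − H·x̄ = [21, -1]
S = H·P̄·Hᵀ + R = [497 62; 62 45]
K = P̄·Hᵀ·S⁻¹ = [6139/18521 3066/18521; 4991/18521 6294/18521; -4960/18521 2718/18521]
x' = x̄ + K·y = [14727/18521, 154080/18521, -162441/18521]
P' = (I − K·H)·P̄ = [6650/18521 6040/18521 -4507/18521; 6040/18521 265894/18521 -262747/18521; -4507/18521 -262747/18521 264106/18521]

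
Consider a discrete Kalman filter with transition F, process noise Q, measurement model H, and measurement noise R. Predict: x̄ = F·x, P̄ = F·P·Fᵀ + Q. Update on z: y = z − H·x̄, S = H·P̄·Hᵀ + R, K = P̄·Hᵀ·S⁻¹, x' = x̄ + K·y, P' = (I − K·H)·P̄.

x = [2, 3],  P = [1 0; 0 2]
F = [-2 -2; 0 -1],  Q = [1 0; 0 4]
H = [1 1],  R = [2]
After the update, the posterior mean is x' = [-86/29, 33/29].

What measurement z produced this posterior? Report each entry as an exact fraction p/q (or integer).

z = [-1]

x̄ = F·x = [-10, -3]
P̄ = F·P·Fᵀ + Q = [13 4; 4 6]
S = H·P̄·Hᵀ + R = [29]
K = P̄·Hᵀ·S⁻¹ = [17/29; 10/29]
x' − x̄ = [204/29, 120/29] = K·y
y = (KᵀK)⁻¹·Kᵀ·(x' − x̄) = [12]
z = y + H·x̄ = [12] + [-13] = [-1]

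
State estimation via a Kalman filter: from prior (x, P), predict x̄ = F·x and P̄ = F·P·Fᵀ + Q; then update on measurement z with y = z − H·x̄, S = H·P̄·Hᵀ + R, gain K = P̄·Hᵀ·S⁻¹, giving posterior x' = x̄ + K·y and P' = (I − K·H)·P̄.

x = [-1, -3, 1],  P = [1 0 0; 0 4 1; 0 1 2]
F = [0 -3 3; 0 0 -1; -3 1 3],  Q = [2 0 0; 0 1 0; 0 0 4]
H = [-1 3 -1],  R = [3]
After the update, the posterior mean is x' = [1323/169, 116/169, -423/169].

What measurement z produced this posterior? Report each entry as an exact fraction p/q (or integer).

z = [-3]

x̄ = F·x = [12, -1, 3]
P̄ = F·P·Fᵀ + Q = [38 -3 0; -3 3 -7; 0 -7 41]
S = H·P̄·Hᵀ + R = [169]
K = P̄·Hᵀ·S⁻¹ = [-47/169; 19/169; -62/169]
x' − x̄ = [-705/169, 285/169, -930/169] = K·y
y = (KᵀK)⁻¹·Kᵀ·(x' − x̄) = [15]
z = y + H·x̄ = [15] + [-18] = [-3]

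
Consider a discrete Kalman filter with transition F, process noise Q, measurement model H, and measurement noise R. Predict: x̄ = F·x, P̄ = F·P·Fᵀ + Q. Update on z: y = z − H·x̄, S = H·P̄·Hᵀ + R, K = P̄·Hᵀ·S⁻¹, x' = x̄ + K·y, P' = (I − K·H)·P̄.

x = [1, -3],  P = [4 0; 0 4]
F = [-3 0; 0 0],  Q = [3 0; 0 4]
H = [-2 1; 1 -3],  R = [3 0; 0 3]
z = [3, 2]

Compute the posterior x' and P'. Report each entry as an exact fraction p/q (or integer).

x' = [-3145/1538, -946/769]
P' = [1677/1538 390/769; 390/769 396/769]

x̄ = F·x = [-3, 0]
P̄ = F·P·Fᵀ + Q = [39 0; 0 4]
y = z − H·x̄ = [-3, 5]
S = H·P̄·Hᵀ + R = [163 -90; -90 78]
K = P̄·Hᵀ·S⁻¹ = [-429/769 -221/1538; -128/769 -266/769]
x' = x̄ + K·y = [-3145/1538, -946/769]
P' = (I − K·H)·P̄ = [1677/1538 390/769; 390/769 396/769]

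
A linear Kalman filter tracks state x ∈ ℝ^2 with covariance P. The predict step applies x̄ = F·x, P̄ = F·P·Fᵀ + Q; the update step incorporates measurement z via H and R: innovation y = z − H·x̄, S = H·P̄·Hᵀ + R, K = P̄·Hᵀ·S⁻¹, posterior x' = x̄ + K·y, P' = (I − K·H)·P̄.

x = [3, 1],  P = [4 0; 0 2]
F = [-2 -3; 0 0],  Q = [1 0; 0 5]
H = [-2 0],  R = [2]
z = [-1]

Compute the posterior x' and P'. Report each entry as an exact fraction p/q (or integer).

x' = [26/71, 0]
P' = [35/71 0; 0 5]

x̄ = F·x = [-9, 0]
P̄ = F·P·Fᵀ + Q = [35 0; 0 5]
y = z − H·x̄ = [-19]
S = H·P̄·Hᵀ + R = [142]
K = P̄·Hᵀ·S⁻¹ = [-35/71; 0]
x' = x̄ + K·y = [26/71, 0]
P' = (I − K·H)·P̄ = [35/71 0; 0 5]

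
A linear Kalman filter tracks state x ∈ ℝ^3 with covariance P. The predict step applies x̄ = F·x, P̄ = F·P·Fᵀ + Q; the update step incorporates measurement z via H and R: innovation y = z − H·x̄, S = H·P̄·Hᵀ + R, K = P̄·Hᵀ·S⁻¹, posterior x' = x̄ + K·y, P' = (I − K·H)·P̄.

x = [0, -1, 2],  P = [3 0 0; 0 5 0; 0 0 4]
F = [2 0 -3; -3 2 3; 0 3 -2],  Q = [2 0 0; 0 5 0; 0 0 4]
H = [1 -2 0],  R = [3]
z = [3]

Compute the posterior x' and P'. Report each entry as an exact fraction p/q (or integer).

x̄ = F·x = [-6, 4, -7]
P̄ = F·P·Fᵀ + Q = [50 -54 24; -54 88 6; 24 6 65]
y = z − H·x̄ = [17]
S = H·P̄·Hᵀ + R = [621]
K = P̄·Hᵀ·S⁻¹ = [158/621; -10/27; 4/207]
x' = x̄ + K·y = [-1040/621, -62/27, -1381/207]
P' = (I − K·H)·P̄ = [6086/621 122/27 4336/207; 122/27 76/27 94/9; 4336/207 94/9 4469/69]

x' = [-1040/621, -62/27, -1381/207]
P' = [6086/621 122/27 4336/207; 122/27 76/27 94/9; 4336/207 94/9 4469/69]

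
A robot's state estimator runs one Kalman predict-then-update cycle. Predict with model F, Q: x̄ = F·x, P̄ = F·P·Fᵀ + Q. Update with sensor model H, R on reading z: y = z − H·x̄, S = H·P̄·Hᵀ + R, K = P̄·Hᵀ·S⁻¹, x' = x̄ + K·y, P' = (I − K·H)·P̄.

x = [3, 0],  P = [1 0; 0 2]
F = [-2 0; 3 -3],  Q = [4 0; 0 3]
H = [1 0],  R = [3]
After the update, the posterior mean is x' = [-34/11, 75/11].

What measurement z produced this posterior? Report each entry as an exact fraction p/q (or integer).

z = [-2]

x̄ = F·x = [-6, 9]
P̄ = F·P·Fᵀ + Q = [8 -6; -6 30]
S = H·P̄·Hᵀ + R = [11]
K = P̄·Hᵀ·S⁻¹ = [8/11; -6/11]
x' − x̄ = [32/11, -24/11] = K·y
y = (KᵀK)⁻¹·Kᵀ·(x' − x̄) = [4]
z = y + H·x̄ = [4] + [-6] = [-2]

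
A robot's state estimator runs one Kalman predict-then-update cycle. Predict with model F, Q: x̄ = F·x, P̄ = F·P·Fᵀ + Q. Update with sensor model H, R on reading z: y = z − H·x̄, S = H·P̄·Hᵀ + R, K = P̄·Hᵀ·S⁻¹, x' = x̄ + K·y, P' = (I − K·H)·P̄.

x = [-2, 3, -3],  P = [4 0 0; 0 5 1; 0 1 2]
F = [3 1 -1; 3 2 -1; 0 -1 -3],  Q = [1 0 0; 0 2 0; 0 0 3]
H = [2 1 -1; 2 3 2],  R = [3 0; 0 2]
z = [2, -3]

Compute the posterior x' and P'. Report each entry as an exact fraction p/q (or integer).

x' = [-303623/156865, 75133/31373, -480913/156865]
P' = [213281/156865 -44858/31373 140121/156865; -44858/31373 63558/31373 -48160/31373; 140121/156865 -48160/31373 264691/156865]

x̄ = F·x = [0, 3, 6]
P̄ = F·P·Fᵀ + Q = [42 45 -1; 45 56 -9; -1 -9 32]
y = z − H·x̄ = [5, -24]
S = H·P̄·Hᵀ + R = [461 639; 639 1226]
K = P̄·Hᵀ·S⁻¹ = [20717/156865 16967/156865; 7334/31373 2319/31373; -75083/156865 43612/156865]
x' = x̄ + K·y = [-303623/156865, 75133/31373, -480913/156865]
P' = (I − K·H)·P̄ = [213281/156865 -44858/31373 140121/156865; -44858/31373 63558/31373 -48160/31373; 140121/156865 -48160/31373 264691/156865]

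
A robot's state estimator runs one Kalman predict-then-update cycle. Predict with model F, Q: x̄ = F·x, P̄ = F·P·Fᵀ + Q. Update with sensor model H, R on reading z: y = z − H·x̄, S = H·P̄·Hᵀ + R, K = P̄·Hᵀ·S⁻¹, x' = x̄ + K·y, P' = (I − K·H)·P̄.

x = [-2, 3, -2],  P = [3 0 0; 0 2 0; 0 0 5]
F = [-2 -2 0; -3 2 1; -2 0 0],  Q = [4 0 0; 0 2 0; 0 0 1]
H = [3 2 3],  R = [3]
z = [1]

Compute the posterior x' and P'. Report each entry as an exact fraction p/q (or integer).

x' = [-166/33, 265/44, 483/352]
P' = [280/33 -114/11 -16/11; -114/11 168/11 15/44; -16/11 15/44 469/352]

x̄ = F·x = [-2, 10, 4]
P̄ = F·P·Fᵀ + Q = [24 10 12; 10 42 18; 12 18 13]
y = z − H·x̄ = [-25]
S = H·P̄·Hᵀ + R = [1056]
K = P̄·Hᵀ·S⁻¹ = [4/33; 7/44; 37/352]
x' = x̄ + K·y = [-166/33, 265/44, 483/352]
P' = (I − K·H)·P̄ = [280/33 -114/11 -16/11; -114/11 168/11 15/44; -16/11 15/44 469/352]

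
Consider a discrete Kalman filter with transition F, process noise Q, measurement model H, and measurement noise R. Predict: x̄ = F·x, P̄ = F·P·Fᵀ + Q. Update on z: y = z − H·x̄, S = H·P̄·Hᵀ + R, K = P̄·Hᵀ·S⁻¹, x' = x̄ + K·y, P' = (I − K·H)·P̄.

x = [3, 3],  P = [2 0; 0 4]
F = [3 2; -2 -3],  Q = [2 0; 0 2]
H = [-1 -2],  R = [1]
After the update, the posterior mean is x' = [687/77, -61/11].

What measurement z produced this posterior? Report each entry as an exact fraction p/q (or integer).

z = [2]

x̄ = F·x = [15, -15]
P̄ = F·P·Fᵀ + Q = [36 -36; -36 46]
S = H·P̄·Hᵀ + R = [77]
K = P̄·Hᵀ·S⁻¹ = [36/77; -8/11]
x' − x̄ = [-468/77, 104/11] = K·y
y = (KᵀK)⁻¹·Kᵀ·(x' − x̄) = [-13]
z = y + H·x̄ = [-13] + [15] = [2]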